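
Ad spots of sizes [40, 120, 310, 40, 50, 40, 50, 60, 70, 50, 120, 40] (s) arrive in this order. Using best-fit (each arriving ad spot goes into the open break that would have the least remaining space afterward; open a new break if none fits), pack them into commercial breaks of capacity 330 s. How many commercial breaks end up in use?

  40 → break 1 (new)  [load 40/330]
  120 → break 1  [load 160/330]
  310 → break 2 (new)  [load 310/330]
  40 → break 1  [load 200/330]
  50 → break 1  [load 250/330]
  40 → break 1  [load 290/330]
  50 → break 3 (new)  [load 50/330]
  60 → break 3  [load 110/330]
  70 → break 3  [load 180/330]
  50 → break 3  [load 230/330]
  120 → break 4 (new)  [load 120/330]
  40 → break 1  [load 330/330]
4 commercial breaks opened.

4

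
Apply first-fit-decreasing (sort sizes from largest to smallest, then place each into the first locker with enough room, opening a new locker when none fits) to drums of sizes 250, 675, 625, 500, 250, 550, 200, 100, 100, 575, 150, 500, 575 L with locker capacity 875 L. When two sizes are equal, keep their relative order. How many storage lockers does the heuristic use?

Sorted descending: 675, 625, 575, 575, 550, 500, 500, 250, 250, 200, 150, 100, 100.
  675 → locker 1 (new)  [load 675/875]
  625 → locker 2 (new)  [load 625/875]
  575 → locker 3 (new)  [load 575/875]
  575 → locker 4 (new)  [load 575/875]
  550 → locker 5 (new)  [load 550/875]
  500 → locker 6 (new)  [load 500/875]
  500 → locker 7 (new)  [load 500/875]
  250 → locker 2  [load 875/875]
  250 → locker 3  [load 825/875]
  200 → locker 1  [load 875/875]
  150 → locker 4  [load 725/875]
  100 → locker 4  [load 825/875]
  100 → locker 5  [load 650/875]
7 storage lockers opened.

7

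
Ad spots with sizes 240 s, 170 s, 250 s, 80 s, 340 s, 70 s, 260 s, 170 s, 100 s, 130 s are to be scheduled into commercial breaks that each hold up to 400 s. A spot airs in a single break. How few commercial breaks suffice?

5

Total = 340 + 260 + 250 + 240 + 170 + 170 + 130 + 100 + 80 + 70 = 1810 s.
Lower bound: ⌈1810/400⌉ = 5 commercial breaks.
A packing using 5 commercial breaks:
  break 1: 340 = 340
  break 2: 260 + 130 = 390
  break 3: 250 + 100 = 350
  break 4: 240 + 80 + 70 = 390
  break 5: 170 + 170 = 340
This matches the lower bound, so 5 is optimal.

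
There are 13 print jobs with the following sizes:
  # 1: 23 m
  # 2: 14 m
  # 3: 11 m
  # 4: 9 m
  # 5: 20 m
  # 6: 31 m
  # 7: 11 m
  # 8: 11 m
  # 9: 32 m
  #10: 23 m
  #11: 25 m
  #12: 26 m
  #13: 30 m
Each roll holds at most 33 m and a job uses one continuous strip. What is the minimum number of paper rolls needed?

10

Total = 32 + 31 + 30 + 26 + 25 + 23 + 23 + 20 + 14 + 11 + 11 + 11 + 9 = 266 m.
Lower bound: ⌈266/33⌉ = 9 paper rolls.
A packing using 10 paper rolls:
  roll 1: 32 = 32
  roll 2: 31 = 31
  roll 3: 30 = 30
  roll 4: 26 = 26
  roll 5: 25 = 25
  roll 6: 23 + 9 = 32
  roll 7: 23 = 23
  roll 8: 20 + 11 = 31
  roll 9: 14 + 11 = 25
  roll 10: 11 = 11
No arrangement into 9 paper rolls stays within capacity, so 10 is optimal.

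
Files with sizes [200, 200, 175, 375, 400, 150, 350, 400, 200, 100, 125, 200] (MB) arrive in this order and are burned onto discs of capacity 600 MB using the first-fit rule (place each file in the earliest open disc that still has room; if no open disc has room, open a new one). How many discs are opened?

5

  200 → disc 1 (new)  [load 200/600]
  200 → disc 1  [load 400/600]
  175 → disc 1  [load 575/600]
  375 → disc 2 (new)  [load 375/600]
  400 → disc 3 (new)  [load 400/600]
  150 → disc 2  [load 525/600]
  350 → disc 4 (new)  [load 350/600]
  400 → disc 5 (new)  [load 400/600]
  200 → disc 3  [load 600/600]
  100 → disc 4  [load 450/600]
  125 → disc 4  [load 575/600]
  200 → disc 5  [load 600/600]
5 discs opened.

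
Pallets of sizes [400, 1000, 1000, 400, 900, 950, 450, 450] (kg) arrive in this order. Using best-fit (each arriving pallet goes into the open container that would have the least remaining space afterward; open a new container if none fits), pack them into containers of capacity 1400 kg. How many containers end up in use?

4

  400 → container 1 (new)  [load 400/1400]
  1000 → container 1  [load 1400/1400]
  1000 → container 2 (new)  [load 1000/1400]
  400 → container 2  [load 1400/1400]
  900 → container 3 (new)  [load 900/1400]
  950 → container 4 (new)  [load 950/1400]
  450 → container 4  [load 1400/1400]
  450 → container 3  [load 1350/1400]
4 containers opened.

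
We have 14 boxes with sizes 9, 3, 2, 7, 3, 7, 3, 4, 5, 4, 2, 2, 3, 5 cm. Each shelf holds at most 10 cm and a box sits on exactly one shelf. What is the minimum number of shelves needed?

6

Total = 9 + 7 + 7 + 5 + 5 + 4 + 4 + 3 + 3 + 3 + 3 + 2 + 2 + 2 = 59 cm.
Lower bound: ⌈59/10⌉ = 6 shelves.
A packing using 6 shelves:
  shelf 1: 9 = 9
  shelf 2: 7 + 3 = 10
  shelf 3: 7 + 3 = 10
  shelf 4: 5 + 5 = 10
  shelf 5: 4 + 4 + 2 = 10
  shelf 6: 3 + 3 + 2 + 2 = 10
This matches the lower bound, so 6 is optimal.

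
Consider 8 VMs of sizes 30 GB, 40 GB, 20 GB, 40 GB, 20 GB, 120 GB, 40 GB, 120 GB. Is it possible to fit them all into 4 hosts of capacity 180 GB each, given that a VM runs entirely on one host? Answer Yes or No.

A valid assignment using 3 hosts:
  host 1: 120 + 40 + 20 = 180
  host 2: 120 + 40 + 20 = 180
  host 3: 40 + 30 = 70
That uses only 3 ≤ 4, so 4 hosts are enough.

Yes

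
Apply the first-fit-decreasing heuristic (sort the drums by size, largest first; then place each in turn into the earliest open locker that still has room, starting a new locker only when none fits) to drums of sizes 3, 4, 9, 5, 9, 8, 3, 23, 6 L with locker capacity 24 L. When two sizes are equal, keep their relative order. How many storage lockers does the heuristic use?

Sorted descending: 23, 9, 9, 8, 6, 5, 4, 3, 3.
  23 → locker 1 (new)  [load 23/24]
  9 → locker 2 (new)  [load 9/24]
  9 → locker 2  [load 18/24]
  8 → locker 3 (new)  [load 8/24]
  6 → locker 2  [load 24/24]
  5 → locker 3  [load 13/24]
  4 → locker 3  [load 17/24]
  3 → locker 3  [load 20/24]
  3 → locker 3  [load 23/24]
3 storage lockers opened.

3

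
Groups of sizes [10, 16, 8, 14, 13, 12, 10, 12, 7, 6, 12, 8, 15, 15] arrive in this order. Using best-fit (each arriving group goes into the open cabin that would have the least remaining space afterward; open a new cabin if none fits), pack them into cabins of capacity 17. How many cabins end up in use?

  10 → cabin 1 (new)  [load 10/17]
  16 → cabin 2 (new)  [load 16/17]
  8 → cabin 3 (new)  [load 8/17]
  14 → cabin 4 (new)  [load 14/17]
  13 → cabin 5 (new)  [load 13/17]
  12 → cabin 6 (new)  [load 12/17]
  10 → cabin 7 (new)  [load 10/17]
  12 → cabin 8 (new)  [load 12/17]
  7 → cabin 1  [load 17/17]
  6 → cabin 7  [load 16/17]
  12 → cabin 9 (new)  [load 12/17]
  8 → cabin 3  [load 16/17]
  15 → cabin 10 (new)  [load 15/17]
  15 → cabin 11 (new)  [load 15/17]
11 cabins opened.

11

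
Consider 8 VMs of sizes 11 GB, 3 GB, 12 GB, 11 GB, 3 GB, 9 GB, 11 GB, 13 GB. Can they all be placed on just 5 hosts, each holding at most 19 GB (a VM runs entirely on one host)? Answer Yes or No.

No

Total = 73 GB; ⌈73/19⌉ = 4.
5 VMs each exceed half the capacity and cannot share a host, forcing at least 5 hosts.
The bound of 5 does not rule out 5, but exhaustive search shows no assignment into 5 hosts of capacity 19 GB exists — the minimum is 6.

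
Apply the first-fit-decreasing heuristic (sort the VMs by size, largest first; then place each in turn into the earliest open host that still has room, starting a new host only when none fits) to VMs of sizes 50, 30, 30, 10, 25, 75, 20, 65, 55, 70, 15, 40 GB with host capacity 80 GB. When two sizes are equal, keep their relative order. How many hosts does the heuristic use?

7

Sorted descending: 75, 70, 65, 55, 50, 40, 30, 30, 25, 20, 15, 10.
  75 → host 1 (new)  [load 75/80]
  70 → host 2 (new)  [load 70/80]
  65 → host 3 (new)  [load 65/80]
  55 → host 4 (new)  [load 55/80]
  50 → host 5 (new)  [load 50/80]
  40 → host 6 (new)  [load 40/80]
  30 → host 5  [load 80/80]
  30 → host 6  [load 70/80]
  25 → host 4  [load 80/80]
  20 → host 7 (new)  [load 20/80]
  15 → host 3  [load 80/80]
  10 → host 2  [load 80/80]
7 hosts opened.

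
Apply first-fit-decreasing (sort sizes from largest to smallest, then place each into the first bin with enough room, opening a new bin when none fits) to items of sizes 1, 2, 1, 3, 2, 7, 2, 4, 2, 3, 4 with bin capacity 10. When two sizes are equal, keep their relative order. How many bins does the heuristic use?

4

Sorted descending: 7, 4, 4, 3, 3, 2, 2, 2, 2, 1, 1.
  7 → bin 1 (new)  [load 7/10]
  4 → bin 2 (new)  [load 4/10]
  4 → bin 2  [load 8/10]
  3 → bin 1  [load 10/10]
  3 → bin 3 (new)  [load 3/10]
  2 → bin 2  [load 10/10]
  2 → bin 3  [load 5/10]
  2 → bin 3  [load 7/10]
  2 → bin 3  [load 9/10]
  1 → bin 3  [load 10/10]
  1 → bin 4 (new)  [load 1/10]
4 bins opened.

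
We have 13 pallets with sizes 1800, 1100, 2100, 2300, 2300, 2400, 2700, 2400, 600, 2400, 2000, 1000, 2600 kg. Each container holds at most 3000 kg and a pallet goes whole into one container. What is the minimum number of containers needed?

10

Total = 2700 + 2600 + 2400 + 2400 + 2400 + 2300 + 2300 + 2100 + 2000 + 1800 + 1100 + 1000 + 600 = 25700 kg.
Lower bound: ⌈25700/3000⌉ = 9 containers.
Also, 10 pallets each exceed 1500 kg, and no two of those can share a container, so at least 10 containers are needed.
A packing using 10 containers:
  container 1: 2700 = 2700
  container 2: 2600 = 2600
  container 3: 2400 + 600 = 3000
  container 4: 2400 = 2400
  container 5: 2400 = 2400
  container 6: 2300 = 2300
  container 7: 2300 = 2300
  container 8: 2100 = 2100
  container 9: 2000 + 1000 = 3000
  container 10: 1800 + 1100 = 2900
This matches the lower bound, so 10 is optimal.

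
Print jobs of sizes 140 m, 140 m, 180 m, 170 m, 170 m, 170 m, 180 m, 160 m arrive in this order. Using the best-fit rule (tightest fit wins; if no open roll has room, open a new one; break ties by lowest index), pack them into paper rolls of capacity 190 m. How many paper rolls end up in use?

  140 → roll 1 (new)  [load 140/190]
  140 → roll 2 (new)  [load 140/190]
  180 → roll 3 (new)  [load 180/190]
  170 → roll 4 (new)  [load 170/190]
  170 → roll 5 (new)  [load 170/190]
  170 → roll 6 (new)  [load 170/190]
  180 → roll 7 (new)  [load 180/190]
  160 → roll 8 (new)  [load 160/190]
8 paper rolls opened.

8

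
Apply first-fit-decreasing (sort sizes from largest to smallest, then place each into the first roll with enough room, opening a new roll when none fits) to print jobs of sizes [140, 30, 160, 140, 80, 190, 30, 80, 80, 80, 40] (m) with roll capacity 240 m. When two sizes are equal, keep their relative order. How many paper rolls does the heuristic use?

5

Sorted descending: 190, 160, 140, 140, 80, 80, 80, 80, 40, 30, 30.
  190 → roll 1 (new)  [load 190/240]
  160 → roll 2 (new)  [load 160/240]
  140 → roll 3 (new)  [load 140/240]
  140 → roll 4 (new)  [load 140/240]
  80 → roll 2  [load 240/240]
  80 → roll 3  [load 220/240]
  80 → roll 4  [load 220/240]
  80 → roll 5 (new)  [load 80/240]
  40 → roll 1  [load 230/240]
  30 → roll 5  [load 110/240]
  30 → roll 5  [load 140/240]
5 paper rolls opened.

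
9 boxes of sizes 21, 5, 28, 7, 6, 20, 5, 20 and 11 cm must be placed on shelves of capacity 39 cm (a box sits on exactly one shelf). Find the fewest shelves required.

Total = 28 + 21 + 20 + 20 + 11 + 7 + 6 + 5 + 5 = 123 cm.
Lower bound: ⌈123/39⌉ = 4 shelves.
A packing using 4 shelves:
  shelf 1: 28 + 11 = 39
  shelf 2: 21 + 7 + 6 + 5 = 39
  shelf 3: 20 + 5 = 25
  shelf 4: 20 = 20
This matches the lower bound, so 4 is optimal.

4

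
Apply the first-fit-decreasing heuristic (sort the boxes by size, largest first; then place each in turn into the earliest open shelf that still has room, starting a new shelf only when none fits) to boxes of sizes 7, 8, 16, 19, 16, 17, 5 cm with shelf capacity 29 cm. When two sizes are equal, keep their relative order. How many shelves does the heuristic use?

4

Sorted descending: 19, 17, 16, 16, 8, 7, 5.
  19 → shelf 1 (new)  [load 19/29]
  17 → shelf 2 (new)  [load 17/29]
  16 → shelf 3 (new)  [load 16/29]
  16 → shelf 4 (new)  [load 16/29]
  8 → shelf 1  [load 27/29]
  7 → shelf 2  [load 24/29]
  5 → shelf 2  [load 29/29]
4 shelves opened.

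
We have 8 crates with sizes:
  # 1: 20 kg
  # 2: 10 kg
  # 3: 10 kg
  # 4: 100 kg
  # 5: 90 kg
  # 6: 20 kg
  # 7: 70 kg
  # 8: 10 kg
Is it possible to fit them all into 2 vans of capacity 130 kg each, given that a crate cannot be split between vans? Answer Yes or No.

Total = 330 kg; ⌈330/130⌉ = 3.
At least 3 vans are required, but only 2 are allowed.

No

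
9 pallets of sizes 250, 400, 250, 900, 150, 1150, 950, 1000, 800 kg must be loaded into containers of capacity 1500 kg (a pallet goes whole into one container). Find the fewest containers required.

5

Total = 1150 + 1000 + 950 + 900 + 800 + 400 + 250 + 250 + 150 = 5850 kg.
Lower bound: ⌈5850/1500⌉ = 4 containers.
Also, 5 pallets each exceed 750 kg, and no two of those can share a container, so at least 5 containers are needed.
A packing using 5 containers:
  container 1: 1150 + 250 = 1400
  container 2: 1000 + 400 = 1400
  container 3: 950 + 250 + 150 = 1350
  container 4: 900 = 900
  container 5: 800 = 800
This matches the lower bound, so 5 is optimal.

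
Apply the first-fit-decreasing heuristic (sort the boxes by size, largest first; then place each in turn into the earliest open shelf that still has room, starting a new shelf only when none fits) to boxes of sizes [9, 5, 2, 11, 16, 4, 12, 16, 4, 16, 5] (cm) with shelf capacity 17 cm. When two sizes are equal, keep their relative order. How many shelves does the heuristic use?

Sorted descending: 16, 16, 16, 12, 11, 9, 5, 5, 4, 4, 2.
  16 → shelf 1 (new)  [load 16/17]
  16 → shelf 2 (new)  [load 16/17]
  16 → shelf 3 (new)  [load 16/17]
  12 → shelf 4 (new)  [load 12/17]
  11 → shelf 5 (new)  [load 11/17]
  9 → shelf 6 (new)  [load 9/17]
  5 → shelf 4  [load 17/17]
  5 → shelf 5  [load 16/17]
  4 → shelf 6  [load 13/17]
  4 → shelf 6  [load 17/17]
  2 → shelf 7 (new)  [load 2/17]
7 shelves opened.

7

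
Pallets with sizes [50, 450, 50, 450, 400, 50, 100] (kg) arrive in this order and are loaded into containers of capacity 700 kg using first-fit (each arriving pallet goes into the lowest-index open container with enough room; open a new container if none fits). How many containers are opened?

  50 → container 1 (new)  [load 50/700]
  450 → container 1  [load 500/700]
  50 → container 1  [load 550/700]
  450 → container 2 (new)  [load 450/700]
  400 → container 3 (new)  [load 400/700]
  50 → container 1  [load 600/700]
  100 → container 1  [load 700/700]
3 containers opened.

3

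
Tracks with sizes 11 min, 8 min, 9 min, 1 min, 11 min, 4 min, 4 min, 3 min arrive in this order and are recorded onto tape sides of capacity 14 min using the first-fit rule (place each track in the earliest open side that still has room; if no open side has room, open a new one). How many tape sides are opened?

  11 → side 1 (new)  [load 11/14]
  8 → side 2 (new)  [load 8/14]
  9 → side 3 (new)  [load 9/14]
  1 → side 1  [load 12/14]
  11 → side 4 (new)  [load 11/14]
  4 → side 2  [load 12/14]
  4 → side 3  [load 13/14]
  3 → side 4  [load 14/14]
4 tape sides opened.

4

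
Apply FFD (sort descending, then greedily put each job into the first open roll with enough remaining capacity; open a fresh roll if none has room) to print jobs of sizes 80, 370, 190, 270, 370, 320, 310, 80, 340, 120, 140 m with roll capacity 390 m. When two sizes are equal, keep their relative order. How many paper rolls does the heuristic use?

8

Sorted descending: 370, 370, 340, 320, 310, 270, 190, 140, 120, 80, 80.
  370 → roll 1 (new)  [load 370/390]
  370 → roll 2 (new)  [load 370/390]
  340 → roll 3 (new)  [load 340/390]
  320 → roll 4 (new)  [load 320/390]
  310 → roll 5 (new)  [load 310/390]
  270 → roll 6 (new)  [load 270/390]
  190 → roll 7 (new)  [load 190/390]
  140 → roll 7  [load 330/390]
  120 → roll 6  [load 390/390]
  80 → roll 5  [load 390/390]
  80 → roll 8 (new)  [load 80/390]
8 paper rolls opened.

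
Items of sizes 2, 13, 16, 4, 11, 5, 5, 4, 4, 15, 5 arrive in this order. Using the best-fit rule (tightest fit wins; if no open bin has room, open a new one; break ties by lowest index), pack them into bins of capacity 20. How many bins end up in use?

5

  2 → bin 1 (new)  [load 2/20]
  13 → bin 1  [load 15/20]
  16 → bin 2 (new)  [load 16/20]
  4 → bin 2  [load 20/20]
  11 → bin 3 (new)  [load 11/20]
  5 → bin 1  [load 20/20]
  5 → bin 3  [load 16/20]
  4 → bin 3  [load 20/20]
  4 → bin 4 (new)  [load 4/20]
  15 → bin 4  [load 19/20]
  5 → bin 5 (new)  [load 5/20]
5 bins opened.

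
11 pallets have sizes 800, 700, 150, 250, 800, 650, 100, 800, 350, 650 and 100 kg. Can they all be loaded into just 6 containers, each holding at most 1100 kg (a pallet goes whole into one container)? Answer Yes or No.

Yes

A valid assignment using 6 containers:
  container 1: 800 + 250 = 1050
  container 2: 800 + 150 + 100 = 1050
  container 3: 800 + 100 = 900
  container 4: 700 + 350 = 1050
  container 5: 650 = 650
  container 6: 650 = 650
Every load is within 1100 kg, so 6 containers suffice.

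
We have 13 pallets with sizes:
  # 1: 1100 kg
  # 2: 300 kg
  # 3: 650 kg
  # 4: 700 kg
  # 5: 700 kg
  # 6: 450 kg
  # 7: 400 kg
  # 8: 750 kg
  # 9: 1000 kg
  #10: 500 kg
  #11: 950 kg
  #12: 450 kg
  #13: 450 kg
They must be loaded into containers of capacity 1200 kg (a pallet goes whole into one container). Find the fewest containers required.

Total = 1100 + 1000 + 950 + 750 + 700 + 700 + 650 + 500 + 450 + 450 + 450 + 400 + 300 = 8400 kg.
Lower bound: ⌈8400/1200⌉ = 7 containers.
A packing using 8 containers:
  container 1: 1100 = 1100
  container 2: 1000 = 1000
  container 3: 950 = 950
  container 4: 750 + 450 = 1200
  container 5: 700 + 500 = 1200
  container 6: 700 + 450 = 1150
  container 7: 650 + 450 = 1100
  container 8: 400 + 300 = 700
No arrangement into 7 containers stays within capacity, so 8 is optimal.

8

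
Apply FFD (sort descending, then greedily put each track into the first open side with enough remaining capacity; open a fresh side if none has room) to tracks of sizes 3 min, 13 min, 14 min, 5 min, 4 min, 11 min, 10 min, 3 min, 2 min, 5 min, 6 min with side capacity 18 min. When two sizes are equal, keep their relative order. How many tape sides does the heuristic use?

5

Sorted descending: 14, 13, 11, 10, 6, 5, 5, 4, 3, 3, 2.
  14 → side 1 (new)  [load 14/18]
  13 → side 2 (new)  [load 13/18]
  11 → side 3 (new)  [load 11/18]
  10 → side 4 (new)  [load 10/18]
  6 → side 3  [load 17/18]
  5 → side 2  [load 18/18]
  5 → side 4  [load 15/18]
  4 → side 1  [load 18/18]
  3 → side 4  [load 18/18]
  3 → side 5 (new)  [load 3/18]
  2 → side 5  [load 5/18]
5 tape sides opened.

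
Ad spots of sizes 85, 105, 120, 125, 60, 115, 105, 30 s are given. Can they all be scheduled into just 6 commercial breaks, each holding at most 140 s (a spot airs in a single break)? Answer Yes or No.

No

Total = 745 s; ⌈745/140⌉ = 6.
The bound of 6 does not rule out 6, but exhaustive search shows no assignment into 6 commercial breaks of capacity 140 s exists — the minimum is 7.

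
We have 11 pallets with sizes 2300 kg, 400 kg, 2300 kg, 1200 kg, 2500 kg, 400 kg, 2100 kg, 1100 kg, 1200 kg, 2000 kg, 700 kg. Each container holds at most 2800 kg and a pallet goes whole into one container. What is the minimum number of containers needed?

Total = 2500 + 2300 + 2300 + 2100 + 2000 + 1200 + 1200 + 1100 + 700 + 400 + 400 = 16200 kg.
Lower bound: ⌈16200/2800⌉ = 6 containers.
A packing using 7 containers:
  container 1: 2500 = 2500
  container 2: 2300 + 400 = 2700
  container 3: 2300 + 400 = 2700
  container 4: 2100 + 700 = 2800
  container 5: 2000 = 2000
  container 6: 1200 + 1200 = 2400
  container 7: 1100 = 1100
No arrangement into 6 containers stays within capacity, so 7 is optimal.

7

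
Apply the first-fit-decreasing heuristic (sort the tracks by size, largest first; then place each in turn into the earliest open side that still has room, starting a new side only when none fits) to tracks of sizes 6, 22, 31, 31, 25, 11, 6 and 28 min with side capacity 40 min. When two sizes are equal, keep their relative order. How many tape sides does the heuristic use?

Sorted descending: 31, 31, 28, 25, 22, 11, 6, 6.
  31 → side 1 (new)  [load 31/40]
  31 → side 2 (new)  [load 31/40]
  28 → side 3 (new)  [load 28/40]
  25 → side 4 (new)  [load 25/40]
  22 → side 5 (new)  [load 22/40]
  11 → side 3  [load 39/40]
  6 → side 1  [load 37/40]
  6 → side 2  [load 37/40]
5 tape sides opened.

5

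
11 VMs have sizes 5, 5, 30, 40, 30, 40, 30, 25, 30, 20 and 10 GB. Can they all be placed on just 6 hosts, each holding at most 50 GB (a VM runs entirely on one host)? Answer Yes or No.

No

Total = 265 GB; ⌈265/50⌉ = 6.
The bound of 6 does not rule out 6, but exhaustive search shows no assignment into 6 hosts of capacity 50 GB exists — the minimum is 7.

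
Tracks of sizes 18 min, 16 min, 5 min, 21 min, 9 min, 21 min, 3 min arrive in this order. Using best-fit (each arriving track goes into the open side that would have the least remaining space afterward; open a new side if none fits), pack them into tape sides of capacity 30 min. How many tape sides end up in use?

4

  18 → side 1 (new)  [load 18/30]
  16 → side 2 (new)  [load 16/30]
  5 → side 1  [load 23/30]
  21 → side 3 (new)  [load 21/30]
  9 → side 3  [load 30/30]
  21 → side 4 (new)  [load 21/30]
  3 → side 1  [load 26/30]
4 tape sides opened.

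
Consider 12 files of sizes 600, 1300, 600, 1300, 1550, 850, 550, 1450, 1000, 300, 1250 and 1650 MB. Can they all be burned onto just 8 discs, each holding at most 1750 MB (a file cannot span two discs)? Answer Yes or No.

No

Total = 12400 MB; ⌈12400/1750⌉ = 8.
The bound of 8 does not rule out 8, but exhaustive search shows no assignment into 8 discs of capacity 1750 MB exists — the minimum is 9.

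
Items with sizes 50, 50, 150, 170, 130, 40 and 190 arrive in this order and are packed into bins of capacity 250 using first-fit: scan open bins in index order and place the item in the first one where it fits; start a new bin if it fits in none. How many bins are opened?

4

  50 → bin 1 (new)  [load 50/250]
  50 → bin 1  [load 100/250]
  150 → bin 1  [load 250/250]
  170 → bin 2 (new)  [load 170/250]
  130 → bin 3 (new)  [load 130/250]
  40 → bin 2  [load 210/250]
  190 → bin 4 (new)  [load 190/250]
4 bins opened.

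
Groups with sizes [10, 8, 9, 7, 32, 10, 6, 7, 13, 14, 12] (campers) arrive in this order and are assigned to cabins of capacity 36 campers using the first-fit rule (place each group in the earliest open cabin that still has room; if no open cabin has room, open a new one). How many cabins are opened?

4

  10 → cabin 1 (new)  [load 10/36]
  8 → cabin 1  [load 18/36]
  9 → cabin 1  [load 27/36]
  7 → cabin 1  [load 34/36]
  32 → cabin 2 (new)  [load 32/36]
  10 → cabin 3 (new)  [load 10/36]
  6 → cabin 3  [load 16/36]
  7 → cabin 3  [load 23/36]
  13 → cabin 3  [load 36/36]
  14 → cabin 4 (new)  [load 14/36]
  12 → cabin 4  [load 26/36]
4 cabins opened.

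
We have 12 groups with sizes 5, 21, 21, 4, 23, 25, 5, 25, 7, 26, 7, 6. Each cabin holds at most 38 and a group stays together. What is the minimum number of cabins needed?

Total = 26 + 25 + 25 + 23 + 21 + 21 + 7 + 7 + 6 + 5 + 5 + 4 = 175.
Lower bound: ⌈175/38⌉ = 5 cabins.
Also, 6 groups each exceed 19, and no two of those can share a cabin, so at least 6 cabins are needed.
A packing using 6 cabins:
  cabin 1: 26 + 7 + 5 = 38
  cabin 2: 25 + 7 + 6 = 38
  cabin 3: 25 + 5 + 4 = 34
  cabin 4: 23 = 23
  cabin 5: 21 = 21
  cabin 6: 21 = 21
This matches the lower bound, so 6 is optimal.

6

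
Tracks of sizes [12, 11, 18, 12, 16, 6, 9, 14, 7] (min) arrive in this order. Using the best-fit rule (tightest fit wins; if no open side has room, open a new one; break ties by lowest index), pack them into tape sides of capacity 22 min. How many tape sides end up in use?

6

  12 → side 1 (new)  [load 12/22]
  11 → side 2 (new)  [load 11/22]
  18 → side 3 (new)  [load 18/22]
  12 → side 4 (new)  [load 12/22]
  16 → side 5 (new)  [load 16/22]
  6 → side 5  [load 22/22]
  9 → side 1  [load 21/22]
  14 → side 6 (new)  [load 14/22]
  7 → side 6  [load 21/22]
6 tape sides opened.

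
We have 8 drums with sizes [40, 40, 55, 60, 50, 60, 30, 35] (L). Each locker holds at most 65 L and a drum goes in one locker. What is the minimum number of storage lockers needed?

Total = 60 + 60 + 55 + 50 + 40 + 40 + 35 + 30 = 370 L.
Lower bound: ⌈370/65⌉ = 6 storage lockers.
Also, 7 drums each exceed 65/2 L, and no two of those can share a locker, so at least 7 storage lockers are needed.
A packing using 7 storage lockers:
  locker 1: 60 = 60
  locker 2: 60 = 60
  locker 3: 55 = 55
  locker 4: 50 = 50
  locker 5: 40 = 40
  locker 6: 40 = 40
  locker 7: 35 + 30 = 65
This matches the lower bound, so 7 is optimal.

7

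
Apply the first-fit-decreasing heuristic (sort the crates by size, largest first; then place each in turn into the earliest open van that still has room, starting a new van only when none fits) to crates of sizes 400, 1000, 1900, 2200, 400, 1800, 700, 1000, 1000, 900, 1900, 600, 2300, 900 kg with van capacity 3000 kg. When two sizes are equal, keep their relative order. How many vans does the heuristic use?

Sorted descending: 2300, 2200, 1900, 1900, 1800, 1000, 1000, 1000, 900, 900, 700, 600, 400, 400.
  2300 → van 1 (new)  [load 2300/3000]
  2200 → van 2 (new)  [load 2200/3000]
  1900 → van 3 (new)  [load 1900/3000]
  1900 → van 4 (new)  [load 1900/3000]
  1800 → van 5 (new)  [load 1800/3000]
  1000 → van 3  [load 2900/3000]
  1000 → van 4  [load 2900/3000]
  1000 → van 5  [load 2800/3000]
  900 → van 6 (new)  [load 900/3000]
  900 → van 6  [load 1800/3000]
  700 → van 1  [load 3000/3000]
  600 → van 2  [load 2800/3000]
  400 → van 6  [load 2200/3000]
  400 → van 6  [load 2600/3000]
6 vans opened.

6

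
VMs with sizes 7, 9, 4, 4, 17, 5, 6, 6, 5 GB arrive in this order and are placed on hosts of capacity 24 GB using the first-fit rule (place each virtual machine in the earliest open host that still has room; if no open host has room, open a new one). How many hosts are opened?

  7 → host 1 (new)  [load 7/24]
  9 → host 1  [load 16/24]
  4 → host 1  [load 20/24]
  4 → host 1  [load 24/24]
  17 → host 2 (new)  [load 17/24]
  5 → host 2  [load 22/24]
  6 → host 3 (new)  [load 6/24]
  6 → host 3  [load 12/24]
  5 → host 3  [load 17/24]
3 hosts opened.

3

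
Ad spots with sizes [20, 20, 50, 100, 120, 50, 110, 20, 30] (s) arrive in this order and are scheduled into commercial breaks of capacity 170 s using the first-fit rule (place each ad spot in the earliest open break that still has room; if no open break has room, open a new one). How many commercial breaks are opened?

  20 → break 1 (new)  [load 20/170]
  20 → break 1  [load 40/170]
  50 → break 1  [load 90/170]
  100 → break 2 (new)  [load 100/170]
  120 → break 3 (new)  [load 120/170]
  50 → break 1  [load 140/170]
  110 → break 4 (new)  [load 110/170]
  20 → break 1  [load 160/170]
  30 → break 2  [load 130/170]
4 commercial breaks opened.

4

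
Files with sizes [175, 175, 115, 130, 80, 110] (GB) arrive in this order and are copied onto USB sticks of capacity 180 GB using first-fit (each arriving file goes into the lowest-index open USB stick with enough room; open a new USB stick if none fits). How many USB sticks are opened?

  175 → USB stick 1 (new)  [load 175/180]
  175 → USB stick 2 (new)  [load 175/180]
  115 → USB stick 3 (new)  [load 115/180]
  130 → USB stick 4 (new)  [load 130/180]
  80 → USB stick 5 (new)  [load 80/180]
  110 → USB stick 6 (new)  [load 110/180]
6 USB sticks opened.

6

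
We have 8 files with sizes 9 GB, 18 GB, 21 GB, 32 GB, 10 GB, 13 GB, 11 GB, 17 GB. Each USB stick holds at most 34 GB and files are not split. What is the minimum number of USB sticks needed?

5

Total = 32 + 21 + 18 + 17 + 13 + 11 + 10 + 9 = 131 GB.
Lower bound: ⌈131/34⌉ = 4 USB sticks.
A packing using 5 USB sticks:
  USB stick 1: 32 = 32
  USB stick 2: 21 + 13 = 34
  USB stick 3: 18 + 11 = 29
  USB stick 4: 17 + 10 = 27
  USB stick 5: 9 = 9
No arrangement into 4 USB sticks stays within capacity, so 5 is optimal.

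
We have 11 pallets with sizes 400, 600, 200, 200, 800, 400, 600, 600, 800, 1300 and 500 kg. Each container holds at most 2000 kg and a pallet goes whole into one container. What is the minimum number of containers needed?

Total = 1300 + 800 + 800 + 600 + 600 + 600 + 500 + 400 + 400 + 200 + 200 = 6400 kg.
Lower bound: ⌈6400/2000⌉ = 4 containers.
A packing using 4 containers:
  container 1: 1300 + 600 = 1900
  container 2: 800 + 800 + 400 = 2000
  container 3: 600 + 600 + 500 + 200 = 1900
  container 4: 400 + 200 = 600
This matches the lower bound, so 4 is optimal.

4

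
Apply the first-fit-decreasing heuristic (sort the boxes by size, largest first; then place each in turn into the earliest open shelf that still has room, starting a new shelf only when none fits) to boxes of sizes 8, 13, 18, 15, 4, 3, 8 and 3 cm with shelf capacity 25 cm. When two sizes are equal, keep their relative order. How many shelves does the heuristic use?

Sorted descending: 18, 15, 13, 8, 8, 4, 3, 3.
  18 → shelf 1 (new)  [load 18/25]
  15 → shelf 2 (new)  [load 15/25]
  13 → shelf 3 (new)  [load 13/25]
  8 → shelf 2  [load 23/25]
  8 → shelf 3  [load 21/25]
  4 → shelf 1  [load 22/25]
  3 → shelf 1  [load 25/25]
  3 → shelf 3  [load 24/25]
3 shelves opened.

3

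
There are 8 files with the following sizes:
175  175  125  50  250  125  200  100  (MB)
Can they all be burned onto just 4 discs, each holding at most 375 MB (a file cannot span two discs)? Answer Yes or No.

A valid assignment using 4 discs:
  disc 1: 250 + 125 = 375
  disc 2: 200 + 175 = 375
  disc 3: 175 + 125 + 50 = 350
  disc 4: 100 = 100
Every load is within 375 MB, so 4 discs suffice.

Yes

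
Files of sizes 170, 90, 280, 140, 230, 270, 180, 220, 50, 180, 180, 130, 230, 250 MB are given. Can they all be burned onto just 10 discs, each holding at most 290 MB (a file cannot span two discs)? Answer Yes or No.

No

Total = 2600 MB; ⌈2600/290⌉ = 9.
10 files each exceed half the capacity and cannot share a disc, forcing at least 10 discs.
The bound of 10 does not rule out 10, but exhaustive search shows no assignment into 10 discs of capacity 290 MB exists — the minimum is 11.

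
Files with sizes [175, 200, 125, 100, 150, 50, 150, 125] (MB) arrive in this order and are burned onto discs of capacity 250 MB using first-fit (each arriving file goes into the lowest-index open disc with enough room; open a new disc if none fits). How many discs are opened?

6

  175 → disc 1 (new)  [load 175/250]
  200 → disc 2 (new)  [load 200/250]
  125 → disc 3 (new)  [load 125/250]
  100 → disc 3  [load 225/250]
  150 → disc 4 (new)  [load 150/250]
  50 → disc 1  [load 225/250]
  150 → disc 5 (new)  [load 150/250]
  125 → disc 6 (new)  [load 125/250]
6 discs opened.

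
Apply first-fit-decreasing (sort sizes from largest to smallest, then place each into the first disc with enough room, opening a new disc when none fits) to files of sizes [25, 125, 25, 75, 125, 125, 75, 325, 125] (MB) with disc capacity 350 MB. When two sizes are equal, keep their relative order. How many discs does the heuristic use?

Sorted descending: 325, 125, 125, 125, 125, 75, 75, 25, 25.
  325 → disc 1 (new)  [load 325/350]
  125 → disc 2 (new)  [load 125/350]
  125 → disc 2  [load 250/350]
  125 → disc 3 (new)  [load 125/350]
  125 → disc 3  [load 250/350]
  75 → disc 2  [load 325/350]
  75 → disc 3  [load 325/350]
  25 → disc 1  [load 350/350]
  25 → disc 2  [load 350/350]
3 discs opened.

3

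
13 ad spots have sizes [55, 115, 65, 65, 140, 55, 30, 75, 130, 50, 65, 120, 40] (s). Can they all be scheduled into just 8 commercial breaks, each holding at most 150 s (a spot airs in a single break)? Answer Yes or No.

Yes

A valid assignment using 8 commercial breaks:
  break 1: 140 = 140
  break 2: 130 = 130
  break 3: 120 + 30 = 150
  break 4: 115 = 115
  break 5: 75 + 65 = 140
  break 6: 65 + 65 = 130
  break 7: 55 + 55 + 40 = 150
  break 8: 50 = 50
Every load is within 150 s, so 8 commercial breaks suffice.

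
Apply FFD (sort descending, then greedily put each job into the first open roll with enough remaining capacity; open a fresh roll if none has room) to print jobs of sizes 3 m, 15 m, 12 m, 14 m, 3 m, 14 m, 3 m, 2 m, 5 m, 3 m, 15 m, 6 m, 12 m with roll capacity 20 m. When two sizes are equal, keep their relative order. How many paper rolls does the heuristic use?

Sorted descending: 15, 15, 14, 14, 12, 12, 6, 5, 3, 3, 3, 3, 2.
  15 → roll 1 (new)  [load 15/20]
  15 → roll 2 (new)  [load 15/20]
  14 → roll 3 (new)  [load 14/20]
  14 → roll 4 (new)  [load 14/20]
  12 → roll 5 (new)  [load 12/20]
  12 → roll 6 (new)  [load 12/20]
  6 → roll 3  [load 20/20]
  5 → roll 1  [load 20/20]
  3 → roll 2  [load 18/20]
  3 → roll 4  [load 17/20]
  3 → roll 4  [load 20/20]
  3 → roll 5  [load 15/20]
  2 → roll 2  [load 20/20]
6 paper rolls opened.

6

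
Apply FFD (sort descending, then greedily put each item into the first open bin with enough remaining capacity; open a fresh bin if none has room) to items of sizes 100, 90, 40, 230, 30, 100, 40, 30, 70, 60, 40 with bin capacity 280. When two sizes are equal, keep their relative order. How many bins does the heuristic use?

Sorted descending: 230, 100, 100, 90, 70, 60, 40, 40, 40, 30, 30.
  230 → bin 1 (new)  [load 230/280]
  100 → bin 2 (new)  [load 100/280]
  100 → bin 2  [load 200/280]
  90 → bin 3 (new)  [load 90/280]
  70 → bin 2  [load 270/280]
  60 → bin 3  [load 150/280]
  40 → bin 1  [load 270/280]
  40 → bin 3  [load 190/280]
  40 → bin 3  [load 230/280]
  30 → bin 3  [load 260/280]
  30 → bin 4 (new)  [load 30/280]
4 bins opened.

4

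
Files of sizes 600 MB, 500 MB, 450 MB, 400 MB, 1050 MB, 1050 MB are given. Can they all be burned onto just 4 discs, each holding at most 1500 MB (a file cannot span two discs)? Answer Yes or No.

Yes

A valid assignment using 3 discs:
  disc 1: 1050 + 450 = 1500
  disc 2: 1050 + 400 = 1450
  disc 3: 600 + 500 = 1100
That uses only 3 ≤ 4, so 4 discs are enough.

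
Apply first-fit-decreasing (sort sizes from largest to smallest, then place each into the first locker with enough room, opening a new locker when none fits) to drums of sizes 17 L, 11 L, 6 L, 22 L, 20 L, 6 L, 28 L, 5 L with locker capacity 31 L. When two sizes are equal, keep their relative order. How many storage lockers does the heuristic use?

Sorted descending: 28, 22, 20, 17, 11, 6, 6, 5.
  28 → locker 1 (new)  [load 28/31]
  22 → locker 2 (new)  [load 22/31]
  20 → locker 3 (new)  [load 20/31]
  17 → locker 4 (new)  [load 17/31]
  11 → locker 3  [load 31/31]
  6 → locker 2  [load 28/31]
  6 → locker 4  [load 23/31]
  5 → locker 4  [load 28/31]
4 storage lockers opened.

4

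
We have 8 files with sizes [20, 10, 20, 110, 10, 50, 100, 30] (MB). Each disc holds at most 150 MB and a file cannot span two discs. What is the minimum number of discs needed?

3

Total = 110 + 100 + 50 + 30 + 20 + 20 + 10 + 10 = 350 MB.
Lower bound: ⌈350/150⌉ = 3 discs.
A packing using 3 discs:
  disc 1: 110 + 30 + 10 = 150
  disc 2: 100 + 50 = 150
  disc 3: 20 + 20 + 10 = 50
This matches the lower bound, so 3 is optimal.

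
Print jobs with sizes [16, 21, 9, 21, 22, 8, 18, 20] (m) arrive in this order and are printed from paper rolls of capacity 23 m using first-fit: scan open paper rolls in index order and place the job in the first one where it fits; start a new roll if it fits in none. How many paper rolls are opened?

7

  16 → roll 1 (new)  [load 16/23]
  21 → roll 2 (new)  [load 21/23]
  9 → roll 3 (new)  [load 9/23]
  21 → roll 4 (new)  [load 21/23]
  22 → roll 5 (new)  [load 22/23]
  8 → roll 3  [load 17/23]
  18 → roll 6 (new)  [load 18/23]
  20 → roll 7 (new)  [load 20/23]
7 paper rolls opened.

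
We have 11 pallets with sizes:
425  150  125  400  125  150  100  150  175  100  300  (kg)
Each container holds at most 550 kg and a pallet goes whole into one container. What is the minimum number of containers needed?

4

Total = 425 + 400 + 300 + 175 + 150 + 150 + 150 + 125 + 125 + 100 + 100 = 2200 kg.
Lower bound: ⌈2200/550⌉ = 4 containers.
A packing using 4 containers:
  container 1: 425 + 125 = 550
  container 2: 400 + 150 = 550
  container 3: 300 + 150 + 100 = 550
  container 4: 175 + 150 + 125 + 100 = 550
This matches the lower bound, so 4 is optimal.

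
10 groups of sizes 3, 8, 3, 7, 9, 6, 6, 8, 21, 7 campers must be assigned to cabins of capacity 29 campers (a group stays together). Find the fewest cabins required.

3

Total = 21 + 9 + 8 + 8 + 7 + 7 + 6 + 6 + 3 + 3 = 78 campers.
Lower bound: ⌈78/29⌉ = 3 cabins.
A packing using 3 cabins:
  cabin 1: 21 + 8 = 29
  cabin 2: 9 + 8 + 7 + 3 = 27
  cabin 3: 7 + 6 + 6 + 3 = 22
This matches the lower bound, so 3 is optimal.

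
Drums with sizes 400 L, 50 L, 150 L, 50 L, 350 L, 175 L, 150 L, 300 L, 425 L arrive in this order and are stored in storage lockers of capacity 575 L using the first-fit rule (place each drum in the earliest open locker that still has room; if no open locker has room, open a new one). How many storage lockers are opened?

  400 → locker 1 (new)  [load 400/575]
  50 → locker 1  [load 450/575]
  150 → locker 2 (new)  [load 150/575]
  50 → locker 1  [load 500/575]
  350 → locker 2  [load 500/575]
  175 → locker 3 (new)  [load 175/575]
  150 → locker 3  [load 325/575]
  300 → locker 4 (new)  [load 300/575]
  425 → locker 5 (new)  [load 425/575]
5 storage lockers opened.

5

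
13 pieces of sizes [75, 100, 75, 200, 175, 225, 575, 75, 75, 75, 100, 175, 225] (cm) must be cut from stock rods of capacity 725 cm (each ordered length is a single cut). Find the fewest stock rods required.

Total = 575 + 225 + 225 + 200 + 175 + 175 + 100 + 100 + 75 + 75 + 75 + 75 + 75 = 2150 cm.
Lower bound: ⌈2150/725⌉ = 3 stock rods.
A packing using 3 stock rods:
  stock rod 1: 575 + 75 + 75 = 725
  stock rod 2: 225 + 225 + 200 + 75 = 725
  stock rod 3: 175 + 175 + 100 + 100 + 75 + 75 = 700
This matches the lower bound, so 3 is optimal.

3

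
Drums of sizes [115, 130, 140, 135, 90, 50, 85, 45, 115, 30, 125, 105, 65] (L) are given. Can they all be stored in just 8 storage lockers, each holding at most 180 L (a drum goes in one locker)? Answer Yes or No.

Yes

A valid assignment using 8 storage lockers:
  locker 1: 140 + 30 = 170
  locker 2: 135 + 45 = 180
  locker 3: 130 + 50 = 180
  locker 4: 125 = 125
  locker 5: 115 + 65 = 180
  locker 6: 115 = 115
  locker 7: 105 = 105
  locker 8: 90 + 85 = 175
Every load is within 180 L, so 8 storage lockers suffice.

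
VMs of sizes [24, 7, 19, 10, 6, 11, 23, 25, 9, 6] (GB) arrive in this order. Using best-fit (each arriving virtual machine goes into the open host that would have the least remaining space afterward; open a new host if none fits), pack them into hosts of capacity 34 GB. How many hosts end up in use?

5

  24 → host 1 (new)  [load 24/34]
  7 → host 1  [load 31/34]
  19 → host 2 (new)  [load 19/34]
  10 → host 2  [load 29/34]
  6 → host 3 (new)  [load 6/34]
  11 → host 3  [load 17/34]
  23 → host 4 (new)  [load 23/34]
  25 → host 5 (new)  [load 25/34]
  9 → host 5  [load 34/34]
  6 → host 4  [load 29/34]
5 hosts opened.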